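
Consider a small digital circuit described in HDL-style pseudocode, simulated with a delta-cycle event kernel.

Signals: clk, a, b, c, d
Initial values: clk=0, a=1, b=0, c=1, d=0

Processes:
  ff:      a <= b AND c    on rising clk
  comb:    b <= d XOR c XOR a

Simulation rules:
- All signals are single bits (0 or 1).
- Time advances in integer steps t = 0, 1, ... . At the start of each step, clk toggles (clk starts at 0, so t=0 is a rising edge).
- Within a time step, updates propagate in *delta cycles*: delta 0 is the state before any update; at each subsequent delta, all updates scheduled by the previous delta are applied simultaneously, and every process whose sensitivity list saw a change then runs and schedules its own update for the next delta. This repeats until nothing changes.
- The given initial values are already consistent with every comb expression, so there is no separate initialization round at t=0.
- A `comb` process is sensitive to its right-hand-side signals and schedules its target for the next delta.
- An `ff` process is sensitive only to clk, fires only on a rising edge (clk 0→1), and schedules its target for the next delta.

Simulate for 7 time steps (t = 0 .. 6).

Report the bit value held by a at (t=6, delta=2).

[bits: d,b,c,a,clk]
t=0: Δ0=00110 Δ1=00111 Δ2=00101 Δ3=01101 | 3Δ
t=1: Δ0=01101 Δ1=01100 | 1Δ
t=2: Δ0=01100 Δ1=01101 Δ2=01111 Δ3=00111 | 3Δ
t=3: Δ0=00111 Δ1=00110 | 1Δ
t=4: Δ0=00110 Δ1=00111 Δ2=00101 Δ3=01101 | 3Δ
t=5: Δ0=01101 Δ1=01100 | 1Δ
t=6: Δ0=01100 Δ1=01101 Δ2=01111 Δ3=00111 | 3Δ

1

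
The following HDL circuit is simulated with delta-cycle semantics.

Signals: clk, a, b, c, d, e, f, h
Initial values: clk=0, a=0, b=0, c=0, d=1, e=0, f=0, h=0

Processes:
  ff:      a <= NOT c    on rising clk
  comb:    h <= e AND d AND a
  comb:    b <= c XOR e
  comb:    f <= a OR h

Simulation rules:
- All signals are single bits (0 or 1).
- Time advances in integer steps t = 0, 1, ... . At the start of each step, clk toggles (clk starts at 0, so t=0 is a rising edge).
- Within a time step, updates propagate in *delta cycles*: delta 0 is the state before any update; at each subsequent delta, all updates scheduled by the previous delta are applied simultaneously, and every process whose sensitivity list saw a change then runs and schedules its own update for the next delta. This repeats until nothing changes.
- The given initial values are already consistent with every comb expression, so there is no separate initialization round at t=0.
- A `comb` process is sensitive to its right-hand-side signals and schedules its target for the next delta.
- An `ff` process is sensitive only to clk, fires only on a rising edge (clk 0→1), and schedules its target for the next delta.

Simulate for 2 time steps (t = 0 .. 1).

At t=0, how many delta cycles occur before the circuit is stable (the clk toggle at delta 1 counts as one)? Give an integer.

[bits: e,c,clk,b,a,d,f,h]
t=0: Δ0=00000100 Δ1=00100100 Δ2=00101100 Δ3=00101110 | 3Δ
t=1: Δ0=00101110 Δ1=00001110 | 1Δ

3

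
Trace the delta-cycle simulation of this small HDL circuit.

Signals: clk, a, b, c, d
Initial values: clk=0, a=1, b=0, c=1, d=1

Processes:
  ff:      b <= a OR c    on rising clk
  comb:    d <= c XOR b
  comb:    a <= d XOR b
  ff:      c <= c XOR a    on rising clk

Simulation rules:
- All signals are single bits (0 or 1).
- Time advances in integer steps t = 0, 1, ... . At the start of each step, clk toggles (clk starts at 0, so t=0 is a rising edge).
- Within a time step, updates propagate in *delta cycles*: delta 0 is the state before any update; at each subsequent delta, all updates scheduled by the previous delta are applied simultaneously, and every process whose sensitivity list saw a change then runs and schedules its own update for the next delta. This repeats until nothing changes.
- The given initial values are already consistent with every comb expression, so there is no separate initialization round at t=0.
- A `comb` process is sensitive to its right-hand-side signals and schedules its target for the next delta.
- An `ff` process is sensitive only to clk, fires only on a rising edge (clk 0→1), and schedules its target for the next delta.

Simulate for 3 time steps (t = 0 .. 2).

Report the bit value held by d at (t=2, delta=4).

t=0 Δ0: c=1 d=1 a=1 clk=0 b=0
  Δ1: clk:0→1
  Δ2: c:1→0, b:0→1
  Δ3: a:1→0
  (3Δ to stable)
t=1 Δ0: c=0 d=1 a=0 clk=1 b=1
  Δ1: clk:1→0
  (1Δ to stable)
t=2 Δ0: c=0 d=1 a=0 clk=0 b=1
  Δ1: clk:0→1
  Δ2: b:1→0
  Δ3: d:1→0, a:0→1
  Δ4: a:1→0
  (4Δ to stable)

0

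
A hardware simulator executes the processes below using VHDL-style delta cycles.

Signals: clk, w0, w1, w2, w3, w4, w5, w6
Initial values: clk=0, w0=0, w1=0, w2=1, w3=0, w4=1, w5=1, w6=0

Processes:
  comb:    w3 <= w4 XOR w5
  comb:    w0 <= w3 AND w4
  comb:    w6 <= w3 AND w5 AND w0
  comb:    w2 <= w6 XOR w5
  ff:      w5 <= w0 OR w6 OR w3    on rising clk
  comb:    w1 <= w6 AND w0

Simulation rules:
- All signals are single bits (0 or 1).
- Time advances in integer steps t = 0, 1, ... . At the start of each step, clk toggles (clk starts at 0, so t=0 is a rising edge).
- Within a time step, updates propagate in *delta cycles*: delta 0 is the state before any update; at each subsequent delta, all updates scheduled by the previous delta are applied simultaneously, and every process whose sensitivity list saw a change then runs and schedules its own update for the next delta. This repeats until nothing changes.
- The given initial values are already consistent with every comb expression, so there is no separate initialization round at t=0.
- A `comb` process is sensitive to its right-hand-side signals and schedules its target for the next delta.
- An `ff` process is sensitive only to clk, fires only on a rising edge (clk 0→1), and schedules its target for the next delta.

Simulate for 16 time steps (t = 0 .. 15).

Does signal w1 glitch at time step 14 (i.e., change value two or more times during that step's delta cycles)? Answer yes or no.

yes

t0.Δ0 w2=1 w5=1 w1=0 w0=0 w3=0 clk=0 w4=1 w6=0
t0.Δ1 w2=1 w5=1 w1=0 w0=0 w3=0 clk=1 w4=1 w6=0
t0.Δ2 w2=1 w5=0 w1=0 w0=0 w3=0 clk=1 w4=1 w6=0
t0.Δ3 w2=0 w5=0 w1=0 w0=0 w3=1 clk=1 w4=1 w6=0
t0.Δ4 w2=0 w5=0 w1=0 w0=1 w3=1 clk=1 w4=1 w6=0
t1.Δ0 w2=0 w5=0 w1=0 w0=1 w3=1 clk=1 w4=1 w6=0
t1.Δ1 w2=0 w5=0 w1=0 w0=1 w3=1 clk=0 w4=1 w6=0
t2.Δ0 w2=0 w5=0 w1=0 w0=1 w3=1 clk=0 w4=1 w6=0
t2.Δ1 w2=0 w5=0 w1=0 w0=1 w3=1 clk=1 w4=1 w6=0
t2.Δ2 w2=0 w5=1 w1=0 w0=1 w3=1 clk=1 w4=1 w6=0
t2.Δ3 w2=1 w5=1 w1=0 w0=1 w3=0 clk=1 w4=1 w6=1
t2.Δ4 w2=0 w5=1 w1=1 w0=0 w3=0 clk=1 w4=1 w6=0
t2.Δ5 w2=1 w5=1 w1=0 w0=0 w3=0 clk=1 w4=1 w6=0
t3.Δ0 w2=1 w5=1 w1=0 w0=0 w3=0 clk=1 w4=1 w6=0
t3.Δ1 w2=1 w5=1 w1=0 w0=0 w3=0 clk=0 w4=1 w6=0
t4.Δ0 w2=1 w5=1 w1=0 w0=0 w3=0 clk=0 w4=1 w6=0
t4.Δ1 w2=1 w5=1 w1=0 w0=0 w3=0 clk=1 w4=1 w6=0
t4.Δ2 w2=1 w5=0 w1=0 w0=0 w3=0 clk=1 w4=1 w6=0
t4.Δ3 w2=0 w5=0 w1=0 w0=0 w3=1 clk=1 w4=1 w6=0
t4.Δ4 w2=0 w5=0 w1=0 w0=1 w3=1 clk=1 w4=1 w6=0
t5.Δ0 w2=0 w5=0 w1=0 w0=1 w3=1 clk=1 w4=1 w6=0
t5.Δ1 w2=0 w5=0 w1=0 w0=1 w3=1 clk=0 w4=1 w6=0
t6.Δ0 w2=0 w5=0 w1=0 w0=1 w3=1 clk=0 w4=1 w6=0
t6.Δ1 w2=0 w5=0 w1=0 w0=1 w3=1 clk=1 w4=1 w6=0
t6.Δ2 w2=0 w5=1 w1=0 w0=1 w3=1 clk=1 w4=1 w6=0
t6.Δ3 w2=1 w5=1 w1=0 w0=1 w3=0 clk=1 w4=1 w6=1
t6.Δ4 w2=0 w5=1 w1=1 w0=0 w3=0 clk=1 w4=1 w6=0
t6.Δ5 w2=1 w5=1 w1=0 w0=0 w3=0 clk=1 w4=1 w6=0
t7.Δ0 w2=1 w5=1 w1=0 w0=0 w3=0 clk=1 w4=1 w6=0
t7.Δ1 w2=1 w5=1 w1=0 w0=0 w3=0 clk=0 w4=1 w6=0
t8.Δ0 w2=1 w5=1 w1=0 w0=0 w3=0 clk=0 w4=1 w6=0
t8.Δ1 w2=1 w5=1 w1=0 w0=0 w3=0 clk=1 w4=1 w6=0
t8.Δ2 w2=1 w5=0 w1=0 w0=0 w3=0 clk=1 w4=1 w6=0
t8.Δ3 w2=0 w5=0 w1=0 w0=0 w3=1 clk=1 w4=1 w6=0
t8.Δ4 w2=0 w5=0 w1=0 w0=1 w3=1 clk=1 w4=1 w6=0
t9.Δ0 w2=0 w5=0 w1=0 w0=1 w3=1 clk=1 w4=1 w6=0
t9.Δ1 w2=0 w5=0 w1=0 w0=1 w3=1 clk=0 w4=1 w6=0
t10.Δ0 w2=0 w5=0 w1=0 w0=1 w3=1 clk=0 w4=1 w6=0
t10.Δ1 w2=0 w5=0 w1=0 w0=1 w3=1 clk=1 w4=1 w6=0
t10.Δ2 w2=0 w5=1 w1=0 w0=1 w3=1 clk=1 w4=1 w6=0
t10.Δ3 w2=1 w5=1 w1=0 w0=1 w3=0 clk=1 w4=1 w6=1
t10.Δ4 w2=0 w5=1 w1=1 w0=0 w3=0 clk=1 w4=1 w6=0
t10.Δ5 w2=1 w5=1 w1=0 w0=0 w3=0 clk=1 w4=1 w6=0
t11.Δ0 w2=1 w5=1 w1=0 w0=0 w3=0 clk=1 w4=1 w6=0
t11.Δ1 w2=1 w5=1 w1=0 w0=0 w3=0 clk=0 w4=1 w6=0
t12.Δ0 w2=1 w5=1 w1=0 w0=0 w3=0 clk=0 w4=1 w6=0
t12.Δ1 w2=1 w5=1 w1=0 w0=0 w3=0 clk=1 w4=1 w6=0
t12.Δ2 w2=1 w5=0 w1=0 w0=0 w3=0 clk=1 w4=1 w6=0
t12.Δ3 w2=0 w5=0 w1=0 w0=0 w3=1 clk=1 w4=1 w6=0
t12.Δ4 w2=0 w5=0 w1=0 w0=1 w3=1 clk=1 w4=1 w6=0
t13.Δ0 w2=0 w5=0 w1=0 w0=1 w3=1 clk=1 w4=1 w6=0
t13.Δ1 w2=0 w5=0 w1=0 w0=1 w3=1 clk=0 w4=1 w6=0
t14.Δ0 w2=0 w5=0 w1=0 w0=1 w3=1 clk=0 w4=1 w6=0
t14.Δ1 w2=0 w5=0 w1=0 w0=1 w3=1 clk=1 w4=1 w6=0
t14.Δ2 w2=0 w5=1 w1=0 w0=1 w3=1 clk=1 w4=1 w6=0
t14.Δ3 w2=1 w5=1 w1=0 w0=1 w3=0 clk=1 w4=1 w6=1
t14.Δ4 w2=0 w5=1 w1=1 w0=0 w3=0 clk=1 w4=1 w6=0
t14.Δ5 w2=1 w5=1 w1=0 w0=0 w3=0 clk=1 w4=1 w6=0
t15.Δ0 w2=1 w5=1 w1=0 w0=0 w3=0 clk=1 w4=1 w6=0
t15.Δ1 w2=1 w5=1 w1=0 w0=0 w3=0 clk=0 w4=1 w6=0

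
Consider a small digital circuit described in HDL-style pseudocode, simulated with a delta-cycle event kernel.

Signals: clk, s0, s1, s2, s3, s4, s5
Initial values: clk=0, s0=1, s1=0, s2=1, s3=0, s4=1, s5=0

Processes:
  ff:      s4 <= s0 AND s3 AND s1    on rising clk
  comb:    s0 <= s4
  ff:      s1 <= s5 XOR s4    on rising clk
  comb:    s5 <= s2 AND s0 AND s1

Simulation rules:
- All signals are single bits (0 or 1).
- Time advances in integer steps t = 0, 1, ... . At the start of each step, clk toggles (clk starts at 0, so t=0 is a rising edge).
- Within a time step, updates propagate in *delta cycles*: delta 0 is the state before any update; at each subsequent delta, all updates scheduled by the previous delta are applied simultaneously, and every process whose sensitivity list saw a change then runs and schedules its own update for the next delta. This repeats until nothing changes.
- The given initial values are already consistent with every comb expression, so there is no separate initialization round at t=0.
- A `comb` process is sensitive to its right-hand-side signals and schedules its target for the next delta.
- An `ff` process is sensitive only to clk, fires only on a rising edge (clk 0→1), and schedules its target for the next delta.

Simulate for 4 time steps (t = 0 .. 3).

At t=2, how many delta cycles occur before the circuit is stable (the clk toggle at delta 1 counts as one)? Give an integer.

t=0 Δ0: s5=0 clk=0 s4=1 s1=0 s3=0 s2=1 s0=1
  Δ1: clk:0→1
  Δ2: s4:1→0, s1:0→1
  Δ3: s5:0→1, s0:1→0
  Δ4: s5:1→0
  (4Δ to stable)
t=1 Δ0: s5=0 clk=1 s4=0 s1=1 s3=0 s2=1 s0=0
  Δ1: clk:1→0
  (1Δ to stable)
t=2 Δ0: s5=0 clk=0 s4=0 s1=1 s3=0 s2=1 s0=0
  Δ1: clk:0→1
  Δ2: s1:1→0
  (2Δ to stable)
t=3 Δ0: s5=0 clk=1 s4=0 s1=0 s3=0 s2=1 s0=0
  Δ1: clk:1→0
  (1Δ to stable)

2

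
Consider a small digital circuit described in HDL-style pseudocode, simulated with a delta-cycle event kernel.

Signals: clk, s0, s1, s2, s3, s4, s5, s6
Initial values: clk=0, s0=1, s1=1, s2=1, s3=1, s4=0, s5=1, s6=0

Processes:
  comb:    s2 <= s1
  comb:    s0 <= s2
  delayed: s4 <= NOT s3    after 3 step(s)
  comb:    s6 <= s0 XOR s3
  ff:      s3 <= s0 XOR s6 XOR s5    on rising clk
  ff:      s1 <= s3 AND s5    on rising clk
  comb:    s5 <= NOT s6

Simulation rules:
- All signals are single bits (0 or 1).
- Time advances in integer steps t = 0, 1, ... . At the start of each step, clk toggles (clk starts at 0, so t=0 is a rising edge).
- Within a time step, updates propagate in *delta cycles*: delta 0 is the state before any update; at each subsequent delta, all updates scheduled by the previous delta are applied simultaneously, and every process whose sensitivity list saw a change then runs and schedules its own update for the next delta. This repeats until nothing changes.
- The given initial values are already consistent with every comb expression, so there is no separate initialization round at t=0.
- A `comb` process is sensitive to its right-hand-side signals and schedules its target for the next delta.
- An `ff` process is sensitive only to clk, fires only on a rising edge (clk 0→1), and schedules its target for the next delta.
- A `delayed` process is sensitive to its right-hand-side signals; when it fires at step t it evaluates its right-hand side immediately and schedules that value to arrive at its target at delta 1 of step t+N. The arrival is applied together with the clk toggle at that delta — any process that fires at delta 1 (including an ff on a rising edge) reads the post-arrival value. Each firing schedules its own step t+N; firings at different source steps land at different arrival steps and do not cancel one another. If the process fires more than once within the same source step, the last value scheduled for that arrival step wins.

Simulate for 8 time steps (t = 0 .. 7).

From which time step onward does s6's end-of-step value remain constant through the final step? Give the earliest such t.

t0.Δ0 s0=1 clk=0 s6=0 s1=1 s4=0 s5=1 s2=1 s3=1
t0.Δ1 s0=1 clk=1 s6=0 s1=1 s4=0 s5=1 s2=1 s3=1
t0.Δ2 s0=1 clk=1 s6=0 s1=1 s4=0 s5=1 s2=1 s3=0
t0.Δ3 s0=1 clk=1 s6=1 s1=1 s4=0 s5=1 s2=1 s3=0
t0.Δ4 s0=1 clk=1 s6=1 s1=1 s4=0 s5=0 s2=1 s3=0
t1.Δ0 s0=1 clk=1 s6=1 s1=1 s4=0 s5=0 s2=1 s3=0
t1.Δ1 s0=1 clk=0 s6=1 s1=1 s4=0 s5=0 s2=1 s3=0
t2.Δ0 s0=1 clk=0 s6=1 s1=1 s4=0 s5=0 s2=1 s3=0
t2.Δ1 s0=1 clk=1 s6=1 s1=1 s4=0 s5=0 s2=1 s3=0
t2.Δ2 s0=1 clk=1 s6=1 s1=0 s4=0 s5=0 s2=1 s3=0
t2.Δ3 s0=1 clk=1 s6=1 s1=0 s4=0 s5=0 s2=0 s3=0
t2.Δ4 s0=0 clk=1 s6=1 s1=0 s4=0 s5=0 s2=0 s3=0
t2.Δ5 s0=0 clk=1 s6=0 s1=0 s4=0 s5=0 s2=0 s3=0
t2.Δ6 s0=0 clk=1 s6=0 s1=0 s4=0 s5=1 s2=0 s3=0
t3.Δ0 s0=0 clk=1 s6=0 s1=0 s4=0 s5=1 s2=0 s3=0
t3.Δ1 s0=0 clk=0 s6=0 s1=0 s4=1 s5=1 s2=0 s3=0
t4.Δ0 s0=0 clk=0 s6=0 s1=0 s4=1 s5=1 s2=0 s3=0
t4.Δ1 s0=0 clk=1 s6=0 s1=0 s4=1 s5=1 s2=0 s3=0
t4.Δ2 s0=0 clk=1 s6=0 s1=0 s4=1 s5=1 s2=0 s3=1
t4.Δ3 s0=0 clk=1 s6=1 s1=0 s4=1 s5=1 s2=0 s3=1
t4.Δ4 s0=0 clk=1 s6=1 s1=0 s4=1 s5=0 s2=0 s3=1
t5.Δ0 s0=0 clk=1 s6=1 s1=0 s4=1 s5=0 s2=0 s3=1
t5.Δ1 s0=0 clk=0 s6=1 s1=0 s4=1 s5=0 s2=0 s3=1
t6.Δ0 s0=0 clk=0 s6=1 s1=0 s4=1 s5=0 s2=0 s3=1
t6.Δ1 s0=0 clk=1 s6=1 s1=0 s4=1 s5=0 s2=0 s3=1
t7.Δ0 s0=0 clk=1 s6=1 s1=0 s4=1 s5=0 s2=0 s3=1
t7.Δ1 s0=0 clk=0 s6=1 s1=0 s4=0 s5=0 s2=0 s3=1

4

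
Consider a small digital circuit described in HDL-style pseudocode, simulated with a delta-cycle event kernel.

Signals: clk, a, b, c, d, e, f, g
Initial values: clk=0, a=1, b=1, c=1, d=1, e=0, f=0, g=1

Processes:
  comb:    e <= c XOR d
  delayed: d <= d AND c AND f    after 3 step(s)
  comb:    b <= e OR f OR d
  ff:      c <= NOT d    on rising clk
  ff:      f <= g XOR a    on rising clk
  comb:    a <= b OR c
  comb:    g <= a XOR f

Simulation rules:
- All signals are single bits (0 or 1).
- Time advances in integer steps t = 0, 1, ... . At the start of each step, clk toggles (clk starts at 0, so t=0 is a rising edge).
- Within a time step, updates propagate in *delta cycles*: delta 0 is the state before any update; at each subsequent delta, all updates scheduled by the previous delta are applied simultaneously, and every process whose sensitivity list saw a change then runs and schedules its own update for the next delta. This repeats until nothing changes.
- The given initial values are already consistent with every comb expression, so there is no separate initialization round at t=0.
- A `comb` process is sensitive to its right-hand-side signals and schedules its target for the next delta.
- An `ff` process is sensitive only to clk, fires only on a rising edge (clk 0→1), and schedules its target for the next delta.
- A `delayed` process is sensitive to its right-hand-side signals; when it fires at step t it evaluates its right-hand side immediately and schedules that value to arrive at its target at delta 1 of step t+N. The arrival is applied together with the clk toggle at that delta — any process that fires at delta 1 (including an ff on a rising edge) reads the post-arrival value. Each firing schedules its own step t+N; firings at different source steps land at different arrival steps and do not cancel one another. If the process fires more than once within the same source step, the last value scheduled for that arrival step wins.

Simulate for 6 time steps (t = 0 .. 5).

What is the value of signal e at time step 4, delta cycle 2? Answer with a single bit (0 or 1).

t=0 Δ0: g=1 a=1 clk=0 e=0 f=0 c=1 b=1 d=1
  Δ1: clk:0→1
  Δ2: c:1→0
  Δ3: e:0→1
  (3Δ to stable)
t=1 Δ0: g=1 a=1 clk=1 e=1 f=0 c=0 b=1 d=1
  Δ1: clk:1→0
  (1Δ to stable)
t=2 Δ0: g=1 a=1 clk=0 e=1 f=0 c=0 b=1 d=1
  Δ1: clk:0→1
  (1Δ to stable)
t=3 Δ0: g=1 a=1 clk=1 e=1 f=0 c=0 b=1 d=1
  Δ1: clk:1→0, d:1→0
  Δ2: e:1→0
  Δ3: b:1→0
  Δ4: a:1→0
  Δ5: g:1→0
  (5Δ to stable)
t=4 Δ0: g=0 a=0 clk=0 e=0 f=0 c=0 b=0 d=0
  Δ1: clk:0→1
  Δ2: c:0→1
  Δ3: a:0→1, e:0→1
  Δ4: g:0→1, b:0→1
  (4Δ to stable)
t=5 Δ0: g=1 a=1 clk=1 e=1 f=0 c=1 b=1 d=0
  Δ1: clk:1→0
  (1Δ to stable)

0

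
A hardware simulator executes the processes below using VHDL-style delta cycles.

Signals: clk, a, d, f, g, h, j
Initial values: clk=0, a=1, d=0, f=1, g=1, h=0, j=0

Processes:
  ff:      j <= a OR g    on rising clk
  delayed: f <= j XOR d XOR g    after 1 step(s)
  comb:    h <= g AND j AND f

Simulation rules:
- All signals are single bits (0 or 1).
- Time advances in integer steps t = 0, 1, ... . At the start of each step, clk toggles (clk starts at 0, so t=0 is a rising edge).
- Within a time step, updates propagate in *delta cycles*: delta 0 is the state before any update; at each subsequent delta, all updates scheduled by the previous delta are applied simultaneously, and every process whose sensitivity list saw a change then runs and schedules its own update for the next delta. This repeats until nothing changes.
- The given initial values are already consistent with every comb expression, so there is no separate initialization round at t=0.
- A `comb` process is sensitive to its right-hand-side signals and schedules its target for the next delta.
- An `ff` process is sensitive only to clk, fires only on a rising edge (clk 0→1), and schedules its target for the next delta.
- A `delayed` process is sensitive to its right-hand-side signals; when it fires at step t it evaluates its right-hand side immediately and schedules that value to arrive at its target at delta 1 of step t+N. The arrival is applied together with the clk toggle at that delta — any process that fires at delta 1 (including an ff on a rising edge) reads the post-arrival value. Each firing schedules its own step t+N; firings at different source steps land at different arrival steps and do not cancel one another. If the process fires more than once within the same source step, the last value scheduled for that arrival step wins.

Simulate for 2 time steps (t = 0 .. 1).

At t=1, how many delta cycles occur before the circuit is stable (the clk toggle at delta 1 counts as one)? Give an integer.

2

[bits: f,g,d,h,j,a,clk]
t=0: Δ0=1100010 Δ1=1100011 Δ2=1100111 Δ3=1101111 | 3Δ
t=1: Δ0=1101111 Δ1=0101110 Δ2=0100110 | 2Δ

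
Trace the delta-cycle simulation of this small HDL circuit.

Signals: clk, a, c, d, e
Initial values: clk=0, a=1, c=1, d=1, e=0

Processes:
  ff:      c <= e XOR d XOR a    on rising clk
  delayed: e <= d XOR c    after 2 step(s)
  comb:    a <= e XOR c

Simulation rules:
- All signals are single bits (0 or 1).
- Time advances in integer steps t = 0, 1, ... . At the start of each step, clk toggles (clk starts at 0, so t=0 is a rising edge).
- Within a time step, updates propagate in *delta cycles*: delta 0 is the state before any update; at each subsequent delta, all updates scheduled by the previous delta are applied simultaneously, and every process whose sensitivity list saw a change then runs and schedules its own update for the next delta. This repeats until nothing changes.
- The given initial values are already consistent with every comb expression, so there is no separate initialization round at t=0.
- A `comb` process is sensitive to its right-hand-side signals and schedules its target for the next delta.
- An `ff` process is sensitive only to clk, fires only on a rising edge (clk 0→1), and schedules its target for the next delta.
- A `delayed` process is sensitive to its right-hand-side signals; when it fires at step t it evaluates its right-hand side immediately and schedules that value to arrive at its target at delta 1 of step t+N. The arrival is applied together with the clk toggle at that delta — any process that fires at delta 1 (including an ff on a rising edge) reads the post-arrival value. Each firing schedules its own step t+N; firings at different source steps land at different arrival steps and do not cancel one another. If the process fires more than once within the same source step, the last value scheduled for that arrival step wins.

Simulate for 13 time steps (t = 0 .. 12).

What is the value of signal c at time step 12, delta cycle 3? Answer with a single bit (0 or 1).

1

[bits: e,d,clk,c,a]
t=0: Δ0=01011 Δ1=01111 Δ2=01101 Δ3=01100 | 3Δ
t=1: Δ0=01100 Δ1=01000 | 1Δ
t=2: Δ0=01000 Δ1=11100 Δ2=11101 | 2Δ
t=3: Δ0=11101 Δ1=11001 | 1Δ
t=4: Δ0=11001 Δ1=11101 Δ2=11111 Δ3=11110 | 3Δ
t=5: Δ0=11110 Δ1=11010 | 1Δ
t=6: Δ0=11010 Δ1=01110 Δ2=01111 | 2Δ
t=7: Δ0=01111 Δ1=01011 | 1Δ
t=8: Δ0=01011 Δ1=01111 Δ2=01101 Δ3=01100 | 3Δ
t=9: Δ0=01100 Δ1=01000 | 1Δ
t=10: Δ0=01000 Δ1=11100 Δ2=11101 | 2Δ
t=11: Δ0=11101 Δ1=11001 | 1Δ
t=12: Δ0=11001 Δ1=11101 Δ2=11111 Δ3=11110 | 3Δ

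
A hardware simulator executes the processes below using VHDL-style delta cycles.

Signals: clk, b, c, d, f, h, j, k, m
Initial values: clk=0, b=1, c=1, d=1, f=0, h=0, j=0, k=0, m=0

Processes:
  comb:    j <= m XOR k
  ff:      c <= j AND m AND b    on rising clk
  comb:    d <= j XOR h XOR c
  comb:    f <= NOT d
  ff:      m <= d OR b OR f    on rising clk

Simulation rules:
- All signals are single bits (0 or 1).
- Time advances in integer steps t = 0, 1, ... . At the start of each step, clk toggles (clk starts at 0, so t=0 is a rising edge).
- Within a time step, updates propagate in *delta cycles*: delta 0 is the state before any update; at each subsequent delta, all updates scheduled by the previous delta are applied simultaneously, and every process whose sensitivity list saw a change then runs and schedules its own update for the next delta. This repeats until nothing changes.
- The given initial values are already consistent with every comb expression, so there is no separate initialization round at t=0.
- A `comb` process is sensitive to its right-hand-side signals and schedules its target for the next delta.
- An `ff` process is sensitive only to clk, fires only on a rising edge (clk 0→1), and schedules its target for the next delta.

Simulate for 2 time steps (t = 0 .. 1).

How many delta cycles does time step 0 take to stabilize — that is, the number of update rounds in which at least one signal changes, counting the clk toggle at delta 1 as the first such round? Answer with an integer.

5

t=0 Δ0: j=0 d=1 f=0 m=0 clk=0 b=1 c=1 k=0 h=0
  Δ1: clk:0→1
  Δ2: m:0→1, c:1→0
  Δ3: j:0→1, d:1→0
  Δ4: d:0→1, f:0→1
  Δ5: f:1→0
  (5Δ to stable)
t=1 Δ0: j=1 d=1 f=0 m=1 clk=1 b=1 c=0 k=0 h=0
  Δ1: clk:1→0
  (1Δ to stable)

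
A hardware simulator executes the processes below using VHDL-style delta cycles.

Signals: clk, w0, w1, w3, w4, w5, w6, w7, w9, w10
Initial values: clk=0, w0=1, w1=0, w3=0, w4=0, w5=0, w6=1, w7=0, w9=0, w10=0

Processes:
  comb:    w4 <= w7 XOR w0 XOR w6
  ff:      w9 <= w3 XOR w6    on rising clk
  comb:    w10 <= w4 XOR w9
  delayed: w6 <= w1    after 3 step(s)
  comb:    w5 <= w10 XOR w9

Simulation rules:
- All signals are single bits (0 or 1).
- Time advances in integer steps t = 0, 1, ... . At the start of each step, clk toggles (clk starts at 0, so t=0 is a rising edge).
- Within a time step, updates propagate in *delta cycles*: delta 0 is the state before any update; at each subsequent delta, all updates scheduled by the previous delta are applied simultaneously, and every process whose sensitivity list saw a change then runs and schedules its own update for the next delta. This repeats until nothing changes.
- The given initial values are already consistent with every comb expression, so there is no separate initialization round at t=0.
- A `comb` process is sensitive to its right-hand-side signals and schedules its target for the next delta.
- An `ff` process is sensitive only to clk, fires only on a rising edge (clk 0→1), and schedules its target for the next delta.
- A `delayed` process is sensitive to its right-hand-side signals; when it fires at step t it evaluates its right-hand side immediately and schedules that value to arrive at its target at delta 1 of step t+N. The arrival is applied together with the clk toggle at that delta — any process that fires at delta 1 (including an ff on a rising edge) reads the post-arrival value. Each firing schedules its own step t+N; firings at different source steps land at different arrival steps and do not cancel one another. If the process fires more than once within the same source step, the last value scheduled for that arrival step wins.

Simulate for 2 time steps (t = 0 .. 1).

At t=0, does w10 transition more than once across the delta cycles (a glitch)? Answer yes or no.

no

[bits: w7,w1,w3,w4,clk,w6,w0,w10,w9,w5]
t=0: Δ0=0000011000 Δ1=0000111000 Δ2=0000111010 Δ3=0000111111 Δ4=0000111110 | 4Δ
t=1: Δ0=0000111110 Δ1=0000011110 | 1Δ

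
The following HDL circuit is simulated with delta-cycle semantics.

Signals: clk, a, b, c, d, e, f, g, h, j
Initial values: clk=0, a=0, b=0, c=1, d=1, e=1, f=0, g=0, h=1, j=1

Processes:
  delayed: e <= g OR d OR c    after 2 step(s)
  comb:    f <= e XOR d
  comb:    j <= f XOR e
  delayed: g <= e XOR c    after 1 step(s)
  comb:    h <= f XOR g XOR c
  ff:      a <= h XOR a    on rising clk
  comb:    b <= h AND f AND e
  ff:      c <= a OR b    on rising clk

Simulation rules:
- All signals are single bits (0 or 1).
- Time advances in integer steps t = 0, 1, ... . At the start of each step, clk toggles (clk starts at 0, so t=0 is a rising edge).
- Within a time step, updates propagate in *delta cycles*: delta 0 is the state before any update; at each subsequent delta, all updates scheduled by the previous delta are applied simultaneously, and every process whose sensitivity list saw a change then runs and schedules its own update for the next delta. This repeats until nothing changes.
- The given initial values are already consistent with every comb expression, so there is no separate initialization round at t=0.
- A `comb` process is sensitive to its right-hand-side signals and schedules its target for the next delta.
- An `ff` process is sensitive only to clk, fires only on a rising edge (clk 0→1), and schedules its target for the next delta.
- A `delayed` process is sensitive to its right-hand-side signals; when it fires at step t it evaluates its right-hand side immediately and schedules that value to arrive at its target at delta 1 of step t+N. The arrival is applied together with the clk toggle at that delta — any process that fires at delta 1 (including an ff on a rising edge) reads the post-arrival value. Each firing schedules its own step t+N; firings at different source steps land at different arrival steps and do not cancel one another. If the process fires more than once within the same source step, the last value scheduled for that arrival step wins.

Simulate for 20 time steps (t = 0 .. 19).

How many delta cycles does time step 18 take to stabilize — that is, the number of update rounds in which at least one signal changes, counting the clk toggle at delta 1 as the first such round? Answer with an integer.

t0.Δ0 f=0 b=0 c=1 d=1 g=0 clk=0 h=1 a=0 j=1 e=1
t0.Δ1 f=0 b=0 c=1 d=1 g=0 clk=1 h=1 a=0 j=1 e=1
t0.Δ2 f=0 b=0 c=0 d=1 g=0 clk=1 h=1 a=1 j=1 e=1
t0.Δ3 f=0 b=0 c=0 d=1 g=0 clk=1 h=0 a=1 j=1 e=1
t1.Δ0 f=0 b=0 c=0 d=1 g=0 clk=1 h=0 a=1 j=1 e=1
t1.Δ1 f=0 b=0 c=0 d=1 g=1 clk=0 h=0 a=1 j=1 e=1
t1.Δ2 f=0 b=0 c=0 d=1 g=1 clk=0 h=1 a=1 j=1 e=1
t2.Δ0 f=0 b=0 c=0 d=1 g=1 clk=0 h=1 a=1 j=1 e=1
t2.Δ1 f=0 b=0 c=0 d=1 g=1 clk=1 h=1 a=1 j=1 e=1
t2.Δ2 f=0 b=0 c=1 d=1 g=1 clk=1 h=1 a=0 j=1 e=1
t2.Δ3 f=0 b=0 c=1 d=1 g=1 clk=1 h=0 a=0 j=1 e=1
t3.Δ0 f=0 b=0 c=1 d=1 g=1 clk=1 h=0 a=0 j=1 e=1
t3.Δ1 f=0 b=0 c=1 d=1 g=0 clk=0 h=0 a=0 j=1 e=1
t3.Δ2 f=0 b=0 c=1 d=1 g=0 clk=0 h=1 a=0 j=1 e=1
t4.Δ0 f=0 b=0 c=1 d=1 g=0 clk=0 h=1 a=0 j=1 e=1
t4.Δ1 f=0 b=0 c=1 d=1 g=0 clk=1 h=1 a=0 j=1 e=1
t4.Δ2 f=0 b=0 c=0 d=1 g=0 clk=1 h=1 a=1 j=1 e=1
t4.Δ3 f=0 b=0 c=0 d=1 g=0 clk=1 h=0 a=1 j=1 e=1
t5.Δ0 f=0 b=0 c=0 d=1 g=0 clk=1 h=0 a=1 j=1 e=1
t5.Δ1 f=0 b=0 c=0 d=1 g=1 clk=0 h=0 a=1 j=1 e=1
t5.Δ2 f=0 b=0 c=0 d=1 g=1 clk=0 h=1 a=1 j=1 e=1
t6.Δ0 f=0 b=0 c=0 d=1 g=1 clk=0 h=1 a=1 j=1 e=1
t6.Δ1 f=0 b=0 c=0 d=1 g=1 clk=1 h=1 a=1 j=1 e=1
t6.Δ2 f=0 b=0 c=1 d=1 g=1 clk=1 h=1 a=0 j=1 e=1
t6.Δ3 f=0 b=0 c=1 d=1 g=1 clk=1 h=0 a=0 j=1 e=1
t7.Δ0 f=0 b=0 c=1 d=1 g=1 clk=1 h=0 a=0 j=1 e=1
t7.Δ1 f=0 b=0 c=1 d=1 g=0 clk=0 h=0 a=0 j=1 e=1
t7.Δ2 f=0 b=0 c=1 d=1 g=0 clk=0 h=1 a=0 j=1 e=1
t8.Δ0 f=0 b=0 c=1 d=1 g=0 clk=0 h=1 a=0 j=1 e=1
t8.Δ1 f=0 b=0 c=1 d=1 g=0 clk=1 h=1 a=0 j=1 e=1
t8.Δ2 f=0 b=0 c=0 d=1 g=0 clk=1 h=1 a=1 j=1 e=1
t8.Δ3 f=0 b=0 c=0 d=1 g=0 clk=1 h=0 a=1 j=1 e=1
t9.Δ0 f=0 b=0 c=0 d=1 g=0 clk=1 h=0 a=1 j=1 e=1
t9.Δ1 f=0 b=0 c=0 d=1 g=1 clk=0 h=0 a=1 j=1 e=1
t9.Δ2 f=0 b=0 c=0 d=1 g=1 clk=0 h=1 a=1 j=1 e=1
t10.Δ0 f=0 b=0 c=0 d=1 g=1 clk=0 h=1 a=1 j=1 e=1
t10.Δ1 f=0 b=0 c=0 d=1 g=1 clk=1 h=1 a=1 j=1 e=1
t10.Δ2 f=0 b=0 c=1 d=1 g=1 clk=1 h=1 a=0 j=1 e=1
t10.Δ3 f=0 b=0 c=1 d=1 g=1 clk=1 h=0 a=0 j=1 e=1
t11.Δ0 f=0 b=0 c=1 d=1 g=1 clk=1 h=0 a=0 j=1 e=1
t11.Δ1 f=0 b=0 c=1 d=1 g=0 clk=0 h=0 a=0 j=1 e=1
t11.Δ2 f=0 b=0 c=1 d=1 g=0 clk=0 h=1 a=0 j=1 e=1
t12.Δ0 f=0 b=0 c=1 d=1 g=0 clk=0 h=1 a=0 j=1 e=1
t12.Δ1 f=0 b=0 c=1 d=1 g=0 clk=1 h=1 a=0 j=1 e=1
t12.Δ2 f=0 b=0 c=0 d=1 g=0 clk=1 h=1 a=1 j=1 e=1
t12.Δ3 f=0 b=0 c=0 d=1 g=0 clk=1 h=0 a=1 j=1 e=1
t13.Δ0 f=0 b=0 c=0 d=1 g=0 clk=1 h=0 a=1 j=1 e=1
t13.Δ1 f=0 b=0 c=0 d=1 g=1 clk=0 h=0 a=1 j=1 e=1
t13.Δ2 f=0 b=0 c=0 d=1 g=1 clk=0 h=1 a=1 j=1 e=1
t14.Δ0 f=0 b=0 c=0 d=1 g=1 clk=0 h=1 a=1 j=1 e=1
t14.Δ1 f=0 b=0 c=0 d=1 g=1 clk=1 h=1 a=1 j=1 e=1
t14.Δ2 f=0 b=0 c=1 d=1 g=1 clk=1 h=1 a=0 j=1 e=1
t14.Δ3 f=0 b=0 c=1 d=1 g=1 clk=1 h=0 a=0 j=1 e=1
t15.Δ0 f=0 b=0 c=1 d=1 g=1 clk=1 h=0 a=0 j=1 e=1
t15.Δ1 f=0 b=0 c=1 d=1 g=0 clk=0 h=0 a=0 j=1 e=1
t15.Δ2 f=0 b=0 c=1 d=1 g=0 clk=0 h=1 a=0 j=1 e=1
t16.Δ0 f=0 b=0 c=1 d=1 g=0 clk=0 h=1 a=0 j=1 e=1
t16.Δ1 f=0 b=0 c=1 d=1 g=0 clk=1 h=1 a=0 j=1 e=1
t16.Δ2 f=0 b=0 c=0 d=1 g=0 clk=1 h=1 a=1 j=1 e=1
t16.Δ3 f=0 b=0 c=0 d=1 g=0 clk=1 h=0 a=1 j=1 e=1
t17.Δ0 f=0 b=0 c=0 d=1 g=0 clk=1 h=0 a=1 j=1 e=1
t17.Δ1 f=0 b=0 c=0 d=1 g=1 clk=0 h=0 a=1 j=1 e=1
t17.Δ2 f=0 b=0 c=0 d=1 g=1 clk=0 h=1 a=1 j=1 e=1
t18.Δ0 f=0 b=0 c=0 d=1 g=1 clk=0 h=1 a=1 j=1 e=1
t18.Δ1 f=0 b=0 c=0 d=1 g=1 clk=1 h=1 a=1 j=1 e=1
t18.Δ2 f=0 b=0 c=1 d=1 g=1 clk=1 h=1 a=0 j=1 e=1
t18.Δ3 f=0 b=0 c=1 d=1 g=1 clk=1 h=0 a=0 j=1 e=1
t19.Δ0 f=0 b=0 c=1 d=1 g=1 clk=1 h=0 a=0 j=1 e=1
t19.Δ1 f=0 b=0 c=1 d=1 g=0 clk=0 h=0 a=0 j=1 e=1
t19.Δ2 f=0 b=0 c=1 d=1 g=0 clk=0 h=1 a=0 j=1 e=1

3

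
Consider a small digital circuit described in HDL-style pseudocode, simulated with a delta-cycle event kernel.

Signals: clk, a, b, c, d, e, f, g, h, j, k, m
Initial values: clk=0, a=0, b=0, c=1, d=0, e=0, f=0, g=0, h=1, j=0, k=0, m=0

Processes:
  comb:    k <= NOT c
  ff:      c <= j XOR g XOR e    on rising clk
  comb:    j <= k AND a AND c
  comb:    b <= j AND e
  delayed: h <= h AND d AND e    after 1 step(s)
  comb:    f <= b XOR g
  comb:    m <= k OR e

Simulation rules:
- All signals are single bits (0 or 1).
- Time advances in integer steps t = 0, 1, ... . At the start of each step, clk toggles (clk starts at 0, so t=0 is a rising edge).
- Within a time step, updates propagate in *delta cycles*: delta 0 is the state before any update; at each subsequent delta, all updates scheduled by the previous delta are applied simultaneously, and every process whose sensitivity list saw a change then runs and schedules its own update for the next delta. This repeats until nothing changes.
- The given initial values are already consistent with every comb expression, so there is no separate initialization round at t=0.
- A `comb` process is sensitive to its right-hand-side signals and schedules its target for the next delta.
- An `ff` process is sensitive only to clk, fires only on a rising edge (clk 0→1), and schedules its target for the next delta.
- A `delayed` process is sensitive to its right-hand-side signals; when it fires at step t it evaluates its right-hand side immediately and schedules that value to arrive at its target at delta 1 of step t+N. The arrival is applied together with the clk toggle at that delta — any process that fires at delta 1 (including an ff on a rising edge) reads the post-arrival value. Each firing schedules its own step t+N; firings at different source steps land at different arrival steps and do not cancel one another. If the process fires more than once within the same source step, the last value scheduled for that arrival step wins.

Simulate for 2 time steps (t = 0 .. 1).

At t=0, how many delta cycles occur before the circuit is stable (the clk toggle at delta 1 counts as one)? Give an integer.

4

t=0 Δ0: c=1 e=0 m=0 j=0 g=0 h=1 a=0 k=0 f=0 clk=0 b=0 d=0
  Δ1: clk:0→1
  Δ2: c:1→0
  Δ3: k:0→1
  Δ4: m:0→1
  (4Δ to stable)
t=1 Δ0: c=0 e=0 m=1 j=0 g=0 h=1 a=0 k=1 f=0 clk=1 b=0 d=0
  Δ1: clk:1→0
  (1Δ to stable)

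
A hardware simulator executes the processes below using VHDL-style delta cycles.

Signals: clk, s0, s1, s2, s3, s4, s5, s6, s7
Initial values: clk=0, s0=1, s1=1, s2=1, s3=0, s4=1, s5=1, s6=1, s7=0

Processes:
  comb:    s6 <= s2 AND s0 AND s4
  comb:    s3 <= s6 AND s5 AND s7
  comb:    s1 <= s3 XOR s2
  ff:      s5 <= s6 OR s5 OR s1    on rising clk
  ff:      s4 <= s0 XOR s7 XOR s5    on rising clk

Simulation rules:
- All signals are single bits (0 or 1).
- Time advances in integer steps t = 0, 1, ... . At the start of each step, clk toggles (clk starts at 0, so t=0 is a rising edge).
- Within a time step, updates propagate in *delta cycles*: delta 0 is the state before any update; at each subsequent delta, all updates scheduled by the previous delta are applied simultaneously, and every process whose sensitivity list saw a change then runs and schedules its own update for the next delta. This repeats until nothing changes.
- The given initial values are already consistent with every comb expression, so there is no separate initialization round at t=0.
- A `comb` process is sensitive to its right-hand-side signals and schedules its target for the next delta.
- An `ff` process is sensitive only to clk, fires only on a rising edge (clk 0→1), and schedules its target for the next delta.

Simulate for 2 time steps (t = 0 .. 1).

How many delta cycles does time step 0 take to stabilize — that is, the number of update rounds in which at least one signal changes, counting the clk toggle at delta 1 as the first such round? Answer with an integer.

3

t=0 Δ0: s6=1 s4=1 s1=1 clk=0 s5=1 s7=0 s0=1 s3=0 s2=1
  Δ1: clk:0→1
  Δ2: s4:1→0
  Δ3: s6:1→0
  (3Δ to stable)
t=1 Δ0: s6=0 s4=0 s1=1 clk=1 s5=1 s7=0 s0=1 s3=0 s2=1
  Δ1: clk:1→0
  (1Δ to stable)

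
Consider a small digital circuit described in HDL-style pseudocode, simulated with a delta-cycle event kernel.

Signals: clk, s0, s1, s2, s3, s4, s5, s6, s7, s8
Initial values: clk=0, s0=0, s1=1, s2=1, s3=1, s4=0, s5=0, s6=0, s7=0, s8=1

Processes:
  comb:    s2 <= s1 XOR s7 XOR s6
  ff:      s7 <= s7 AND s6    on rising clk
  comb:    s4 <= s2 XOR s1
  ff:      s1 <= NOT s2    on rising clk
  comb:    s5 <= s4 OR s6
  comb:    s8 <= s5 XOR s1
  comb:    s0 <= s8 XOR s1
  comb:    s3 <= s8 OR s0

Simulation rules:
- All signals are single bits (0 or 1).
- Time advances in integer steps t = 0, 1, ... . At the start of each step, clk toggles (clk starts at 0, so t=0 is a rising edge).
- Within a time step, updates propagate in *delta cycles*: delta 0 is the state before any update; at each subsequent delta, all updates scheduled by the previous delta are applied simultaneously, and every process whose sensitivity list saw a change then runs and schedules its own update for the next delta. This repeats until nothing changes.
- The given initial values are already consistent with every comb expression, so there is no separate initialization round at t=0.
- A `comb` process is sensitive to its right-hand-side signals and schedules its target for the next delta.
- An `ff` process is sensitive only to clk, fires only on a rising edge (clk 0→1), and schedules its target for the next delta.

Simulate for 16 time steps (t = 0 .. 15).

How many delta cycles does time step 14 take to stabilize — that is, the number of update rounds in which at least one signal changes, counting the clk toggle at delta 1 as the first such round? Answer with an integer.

t=0 Δ0: s8=1 s3=1 s5=0 s7=0 s4=0 s2=1 s6=0 clk=0 s1=1 s0=0
  Δ1: clk:0→1
  Δ2: s1:1→0
  Δ3: s8:1→0, s4:0→1, s2:1→0, s0:0→1
  Δ4: s5:0→1, s4:1→0, s0:1→0
  Δ5: s8:0→1, s3:1→0, s5:1→0
  Δ6: s8:1→0, s3:0→1, s0:0→1
  Δ7: s0:1→0
  Δ8: s3:1→0
  (8Δ to stable)
t=1 Δ0: s8=0 s3=0 s5=0 s7=0 s4=0 s2=0 s6=0 clk=1 s1=0 s0=0
  Δ1: clk:1→0
  (1Δ to stable)
t=2 Δ0: s8=0 s3=0 s5=0 s7=0 s4=0 s2=0 s6=0 clk=0 s1=0 s0=0
  Δ1: clk:0→1
  Δ2: s1:0→1
  Δ3: s8:0→1, s4:0→1, s2:0→1, s0:0→1
  Δ4: s3:0→1, s5:0→1, s4:1→0, s0:1→0
  Δ5: s8:1→0, s5:1→0
  Δ6: s8:0→1, s3:1→0, s0:0→1
  Δ7: s3:0→1, s0:1→0
  (7Δ to stable)
t=3 Δ0: s8=1 s3=1 s5=0 s7=0 s4=0 s2=1 s6=0 clk=1 s1=1 s0=0
  Δ1: clk:1→0
  (1Δ to stable)
t=4 Δ0: s8=1 s3=1 s5=0 s7=0 s4=0 s2=1 s6=0 clk=0 s1=1 s0=0
  Δ1: clk:0→1
  Δ2: s1:1→0
  Δ3: s8:1→0, s4:0→1, s2:1→0, s0:0→1
  Δ4: s5:0→1, s4:1→0, s0:1→0
  Δ5: s8:0→1, s3:1→0, s5:1→0
  Δ6: s8:1→0, s3:0→1, s0:0→1
  Δ7: s0:1→0
  Δ8: s3:1→0
  (8Δ to stable)
t=5 Δ0: s8=0 s3=0 s5=0 s7=0 s4=0 s2=0 s6=0 clk=1 s1=0 s0=0
  Δ1: clk:1→0
  (1Δ to stable)
t=6 Δ0: s8=0 s3=0 s5=0 s7=0 s4=0 s2=0 s6=0 clk=0 s1=0 s0=0
  Δ1: clk:0→1
  Δ2: s1:0→1
  Δ3: s8:0→1, s4:0→1, s2:0→1, s0:0→1
  Δ4: s3:0→1, s5:0→1, s4:1→0, s0:1→0
  Δ5: s8:1→0, s5:1→0
  Δ6: s8:0→1, s3:1→0, s0:0→1
  Δ7: s3:0→1, s0:1→0
  (7Δ to stable)
t=7 Δ0: s8=1 s3=1 s5=0 s7=0 s4=0 s2=1 s6=0 clk=1 s1=1 s0=0
  Δ1: clk:1→0
  (1Δ to stable)
t=8 Δ0: s8=1 s3=1 s5=0 s7=0 s4=0 s2=1 s6=0 clk=0 s1=1 s0=0
  Δ1: clk:0→1
  Δ2: s1:1→0
  Δ3: s8:1→0, s4:0→1, s2:1→0, s0:0→1
  Δ4: s5:0→1, s4:1→0, s0:1→0
  Δ5: s8:0→1, s3:1→0, s5:1→0
  Δ6: s8:1→0, s3:0→1, s0:0→1
  Δ7: s0:1→0
  Δ8: s3:1→0
  (8Δ to stable)
t=9 Δ0: s8=0 s3=0 s5=0 s7=0 s4=0 s2=0 s6=0 clk=1 s1=0 s0=0
  Δ1: clk:1→0
  (1Δ to stable)
t=10 Δ0: s8=0 s3=0 s5=0 s7=0 s4=0 s2=0 s6=0 clk=0 s1=0 s0=0
  Δ1: clk:0→1
  Δ2: s1:0→1
  Δ3: s8:0→1, s4:0→1, s2:0→1, s0:0→1
  Δ4: s3:0→1, s5:0→1, s4:1→0, s0:1→0
  Δ5: s8:1→0, s5:1→0
  Δ6: s8:0→1, s3:1→0, s0:0→1
  Δ7: s3:0→1, s0:1→0
  (7Δ to stable)
t=11 Δ0: s8=1 s3=1 s5=0 s7=0 s4=0 s2=1 s6=0 clk=1 s1=1 s0=0
  Δ1: clk:1→0
  (1Δ to stable)
t=12 Δ0: s8=1 s3=1 s5=0 s7=0 s4=0 s2=1 s6=0 clk=0 s1=1 s0=0
  Δ1: clk:0→1
  Δ2: s1:1→0
  Δ3: s8:1→0, s4:0→1, s2:1→0, s0:0→1
  Δ4: s5:0→1, s4:1→0, s0:1→0
  Δ5: s8:0→1, s3:1→0, s5:1→0
  Δ6: s8:1→0, s3:0→1, s0:0→1
  Δ7: s0:1→0
  Δ8: s3:1→0
  (8Δ to stable)
t=13 Δ0: s8=0 s3=0 s5=0 s7=0 s4=0 s2=0 s6=0 clk=1 s1=0 s0=0
  Δ1: clk:1→0
  (1Δ to stable)
t=14 Δ0: s8=0 s3=0 s5=0 s7=0 s4=0 s2=0 s6=0 clk=0 s1=0 s0=0
  Δ1: clk:0→1
  Δ2: s1:0→1
  Δ3: s8:0→1, s4:0→1, s2:0→1, s0:0→1
  Δ4: s3:0→1, s5:0→1, s4:1→0, s0:1→0
  Δ5: s8:1→0, s5:1→0
  Δ6: s8:0→1, s3:1→0, s0:0→1
  Δ7: s3:0→1, s0:1→0
  (7Δ to stable)
t=15 Δ0: s8=1 s3=1 s5=0 s7=0 s4=0 s2=1 s6=0 clk=1 s1=1 s0=0
  Δ1: clk:1→0
  (1Δ to stable)

7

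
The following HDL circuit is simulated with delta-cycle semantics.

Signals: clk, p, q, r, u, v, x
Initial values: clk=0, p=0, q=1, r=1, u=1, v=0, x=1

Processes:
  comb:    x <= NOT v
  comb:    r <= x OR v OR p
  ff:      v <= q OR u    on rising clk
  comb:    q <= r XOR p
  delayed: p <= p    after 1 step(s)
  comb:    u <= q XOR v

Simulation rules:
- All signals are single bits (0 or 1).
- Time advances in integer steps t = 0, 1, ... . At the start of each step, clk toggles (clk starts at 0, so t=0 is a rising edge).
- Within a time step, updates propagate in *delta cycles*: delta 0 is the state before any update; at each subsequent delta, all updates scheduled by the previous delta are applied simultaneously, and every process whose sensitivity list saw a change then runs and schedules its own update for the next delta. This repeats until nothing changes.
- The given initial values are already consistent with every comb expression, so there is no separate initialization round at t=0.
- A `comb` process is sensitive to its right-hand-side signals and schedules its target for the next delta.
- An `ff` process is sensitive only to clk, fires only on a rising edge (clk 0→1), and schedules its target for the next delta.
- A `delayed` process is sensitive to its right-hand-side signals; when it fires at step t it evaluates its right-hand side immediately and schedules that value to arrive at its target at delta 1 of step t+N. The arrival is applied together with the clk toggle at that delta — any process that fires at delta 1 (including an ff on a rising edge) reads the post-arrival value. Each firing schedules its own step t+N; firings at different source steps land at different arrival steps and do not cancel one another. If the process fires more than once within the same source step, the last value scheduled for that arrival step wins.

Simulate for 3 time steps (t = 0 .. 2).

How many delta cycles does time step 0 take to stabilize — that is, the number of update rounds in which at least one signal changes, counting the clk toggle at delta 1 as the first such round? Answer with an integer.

[bits: u,q,clk,x,p,v,r]
t=0: Δ0=1101001 Δ1=1111001 Δ2=1111011 Δ3=0110011 | 3Δ
t=1: Δ0=0110011 Δ1=0100011 | 1Δ
t=2: Δ0=0100011 Δ1=0110011 | 1Δ

3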